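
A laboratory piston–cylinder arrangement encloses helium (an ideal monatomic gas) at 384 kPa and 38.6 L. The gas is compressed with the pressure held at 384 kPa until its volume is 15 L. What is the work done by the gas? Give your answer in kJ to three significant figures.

W ≈ -9.06 kJ

Isobaric: W = P ΔV.
W = (384 kPa)(15 − 38.6 L) = (384)(-23.6) = -9062 J.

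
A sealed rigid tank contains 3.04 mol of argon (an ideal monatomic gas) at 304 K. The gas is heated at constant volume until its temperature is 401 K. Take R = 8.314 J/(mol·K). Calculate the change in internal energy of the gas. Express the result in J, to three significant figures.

ΔU ≈ 3680 J

Constant volume ⇒ W = 0, so Q = ΔU = nCᵥΔT with Cᵥ = 3R/2 = 12.47 J/(mol·K).
ΔU = (3.04)(12.47)(401 − 304) = 3677 J.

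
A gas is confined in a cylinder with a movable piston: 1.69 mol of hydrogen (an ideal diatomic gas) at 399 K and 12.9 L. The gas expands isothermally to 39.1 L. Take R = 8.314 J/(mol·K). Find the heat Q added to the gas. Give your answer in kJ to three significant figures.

Q ≈ 6.22 kJ

Isothermal ⇒ ΔU = 0, so Q = W = nRT ln(V₂/V₁).
Q = (1.69)(8.314)(399) ln(39.1/12.9) = 5606 × 1.109 = 6217 J.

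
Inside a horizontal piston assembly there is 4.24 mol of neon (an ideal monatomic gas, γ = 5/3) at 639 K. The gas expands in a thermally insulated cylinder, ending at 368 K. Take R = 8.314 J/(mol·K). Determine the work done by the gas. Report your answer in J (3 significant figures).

Adiabatic ⇒ Q = 0, so W_by = −ΔU = nCᵥ(T₁ − T₂).
Cᵥ = 3R/2 = 12.47 J/(mol·K).
W = (4.24)(12.47)(639 − 368) = 14330 J.

W ≈ 14300 J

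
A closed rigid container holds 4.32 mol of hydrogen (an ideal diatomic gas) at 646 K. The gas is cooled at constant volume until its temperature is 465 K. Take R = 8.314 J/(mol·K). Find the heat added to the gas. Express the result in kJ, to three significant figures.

Q ≈ -16.3 kJ

Constant volume ⇒ W = 0, so Q = ΔU = nCᵥΔT with Cᵥ = 5R/2 = 20.79 J/(mol·K).
ΔU = (4.32)(20.79)(465 − 646) = -16252 J.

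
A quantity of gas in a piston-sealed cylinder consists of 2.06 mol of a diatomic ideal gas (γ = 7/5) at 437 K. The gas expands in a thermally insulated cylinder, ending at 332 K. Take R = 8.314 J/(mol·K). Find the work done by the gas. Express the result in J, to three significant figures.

Adiabatic ⇒ Q = 0, so W_by = −ΔU = nCᵥ(T₁ − T₂).
Cᵥ = 5R/2 = 20.79 J/(mol·K).
W = (2.06)(20.79)(437 − 332) = 4496 J.

W ≈ 4500 J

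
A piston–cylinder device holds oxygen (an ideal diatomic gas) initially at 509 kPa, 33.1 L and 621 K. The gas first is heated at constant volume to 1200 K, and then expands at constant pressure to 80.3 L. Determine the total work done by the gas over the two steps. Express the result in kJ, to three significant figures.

Step 1 (isochoric): W = 0 (constant volume).
After step 1: P = 983.6 kPa (V unchanged).
Step 2 (isobaric): W = PΔV = (983.6 kPa)(80.3 − 33.1 L) = 46425 J.
W_total = 0 + 46425 = 46425 J.

W_total ≈ 46.4 kJ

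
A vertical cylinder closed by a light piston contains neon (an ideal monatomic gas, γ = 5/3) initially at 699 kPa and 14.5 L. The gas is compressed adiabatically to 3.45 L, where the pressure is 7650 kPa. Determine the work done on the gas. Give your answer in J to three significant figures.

Adiabatic: W = (P₁V₁ − P₂V₂)/(γ − 1) with γ = 5/3.
P₁V₁ = 10136 J, P₂V₂ = 26392 J.
W = (10136 − 26392) / 0.6667 = -24385 J.
Work on gas = −W_by = 24385 J.

W ≈ 24400 J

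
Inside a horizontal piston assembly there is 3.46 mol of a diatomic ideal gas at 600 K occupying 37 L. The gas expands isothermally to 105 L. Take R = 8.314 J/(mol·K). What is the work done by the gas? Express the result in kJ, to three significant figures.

Isothermal: W = nRT ln(V₂/V₁).
W = (3.46)(8.314)(600) × ln(105/37)
  = 17260 × 1.043
W_by_gas = 18003 J.

W ≈ 18.0 kJ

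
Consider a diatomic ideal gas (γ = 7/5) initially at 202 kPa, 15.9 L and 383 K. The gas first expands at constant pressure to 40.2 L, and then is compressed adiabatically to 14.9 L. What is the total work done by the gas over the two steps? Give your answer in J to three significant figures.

W_total ≈ -4990 J

Step 1 (isobaric): W = PΔV = (202 kPa)(40.2 − 15.9 L) = 4909 J.
After step 1: P = 202 kPa, V = 40.2 L, T = 968.3 K.
Step 2 (adiabatic): W = (P₁V₁ − P₂V₂)/(γ−1) = (8120 − 12078)/0.4 = -9894 J.
W_total = 4909 − 9894 = -4985 J.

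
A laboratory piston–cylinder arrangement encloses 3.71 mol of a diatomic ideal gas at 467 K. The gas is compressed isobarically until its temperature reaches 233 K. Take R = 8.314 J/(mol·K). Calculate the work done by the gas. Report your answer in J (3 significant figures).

Isobaric: W = P ΔV = nR ΔT.
W = (3.71)(8.314)(233 − 467) = -7218 J.

W ≈ -7220 J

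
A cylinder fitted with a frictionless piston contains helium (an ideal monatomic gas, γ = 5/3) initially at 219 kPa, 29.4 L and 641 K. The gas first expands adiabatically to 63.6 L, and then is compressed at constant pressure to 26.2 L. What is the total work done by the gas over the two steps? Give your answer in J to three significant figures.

Step 1 (adiabatic): W = (P₁V₁ − P₂V₂)/(γ−1) = (6439 − 3849)/0.667 = 3884 J.
After step 1: P = 60.52 kPa, V = 63.6 L, T = 383.2 K.
Step 2 (isobaric): W = PΔV = (60.52 kPa)(26.2 − 63.6 L) = -2264 J.
W_total = 3884 − 2264 = 1620 J.

W_total ≈ 1620 J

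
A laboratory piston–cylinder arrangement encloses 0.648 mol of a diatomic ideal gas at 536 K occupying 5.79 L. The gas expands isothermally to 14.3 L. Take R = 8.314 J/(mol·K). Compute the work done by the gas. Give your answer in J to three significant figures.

Isothermal: W = nRT ln(V₂/V₁).
W = (0.648)(8.314)(536) × ln(14.3/5.79)
  = 2888 × 0.9041
W_by_gas = 2611 J.

W ≈ 2610 J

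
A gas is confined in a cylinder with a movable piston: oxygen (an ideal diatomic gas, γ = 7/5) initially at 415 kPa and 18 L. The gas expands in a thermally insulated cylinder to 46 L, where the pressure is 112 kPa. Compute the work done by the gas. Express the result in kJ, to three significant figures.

W ≈ 5.80 kJ

Adiabatic: W = (P₁V₁ − P₂V₂)/(γ − 1) with γ = 7/5.
P₁V₁ = 7470 J, P₂V₂ = 5152 J.
W = (7470 − 5152) / 0.4 = 5795 J.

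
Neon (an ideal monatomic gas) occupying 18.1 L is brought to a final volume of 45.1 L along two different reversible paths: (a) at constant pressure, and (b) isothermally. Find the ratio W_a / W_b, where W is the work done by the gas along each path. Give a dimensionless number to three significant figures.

W_a / W_b ≈ 1.63

Path (a) isobaric: W = P₁(V₂ − V₁) → W_a/(P₁V₁) = 1.492.
Path (b) isothermal: W = P₁V₁ ln(V₂/V₁) → W_b/(P₁V₁) = 0.913.
W_a / W_b = 1.492 / 0.913 = 1.634.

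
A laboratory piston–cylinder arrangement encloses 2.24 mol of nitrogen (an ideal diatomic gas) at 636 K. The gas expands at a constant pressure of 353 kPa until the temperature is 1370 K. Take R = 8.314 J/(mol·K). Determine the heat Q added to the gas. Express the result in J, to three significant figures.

Q ≈ 47800 J

Isobaric: W = nRΔT = (2.24)(8.314)(734) = 13670 J.
ΔU = nCᵥΔT with Cᵥ = 5R/2: ΔU = (2.24)(20.79)(734) = 34174 J.
Q = ΔU + W = 34174 + 13670 = 47843 J.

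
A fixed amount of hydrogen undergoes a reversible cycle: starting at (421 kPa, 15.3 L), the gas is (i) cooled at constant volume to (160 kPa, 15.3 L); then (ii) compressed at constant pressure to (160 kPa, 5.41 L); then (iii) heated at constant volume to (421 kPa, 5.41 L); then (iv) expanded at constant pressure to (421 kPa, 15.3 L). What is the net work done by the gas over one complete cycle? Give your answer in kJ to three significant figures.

W_net ≈ 2.58 kJ

Constant-volume legs do no work.
W(ii) = (160)(5.41 − 15.3) = -1582 J; W(iv) = (421)(15.3 − 5.41) = 4164 J.
W_net = -1582 + 4164 = 2581 J (the clockwise enclosed area).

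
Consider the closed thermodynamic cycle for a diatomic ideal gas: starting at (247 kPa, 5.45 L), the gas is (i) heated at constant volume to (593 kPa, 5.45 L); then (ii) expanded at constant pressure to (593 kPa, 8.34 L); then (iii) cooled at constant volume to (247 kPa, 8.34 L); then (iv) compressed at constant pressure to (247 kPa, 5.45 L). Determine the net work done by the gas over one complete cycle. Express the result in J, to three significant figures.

W_net ≈ 1000 J

Constant-volume legs do no work.
W(ii) = (593)(8.34 − 5.45) = 1714 J; W(iv) = (247)(5.45 − 8.34) = -713.8 J.
W_net = 1714 − 713.8 = 999.9 J (the clockwise enclosed area).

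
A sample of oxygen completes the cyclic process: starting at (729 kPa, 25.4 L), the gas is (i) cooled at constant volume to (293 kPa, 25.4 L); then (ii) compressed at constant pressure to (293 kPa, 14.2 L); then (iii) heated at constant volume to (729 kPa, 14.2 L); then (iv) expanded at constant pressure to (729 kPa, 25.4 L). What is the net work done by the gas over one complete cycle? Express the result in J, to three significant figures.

W_net ≈ 4880 J

Constant-volume legs do no work.
W(ii) = (293)(14.2 − 25.4) = -3282 J; W(iv) = (729)(25.4 − 14.2) = 8165 J.
W_net = -3282 + 8165 = 4883 J (the clockwise enclosed area).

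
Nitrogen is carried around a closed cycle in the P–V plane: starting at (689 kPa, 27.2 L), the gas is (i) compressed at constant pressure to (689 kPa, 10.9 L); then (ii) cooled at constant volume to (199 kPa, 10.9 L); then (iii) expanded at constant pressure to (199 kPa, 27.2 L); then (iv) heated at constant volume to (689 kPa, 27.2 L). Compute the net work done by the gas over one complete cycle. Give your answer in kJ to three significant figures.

Constant-volume legs do no work.
W(i) = (689)(10.9 − 27.2) = -11231 J; W(iii) = (199)(27.2 − 10.9) = 3244 J.
W_net = -11231 + 3244 = -7987 J (the counter-clockwise enclosed area).

W_net ≈ -7.99 kJ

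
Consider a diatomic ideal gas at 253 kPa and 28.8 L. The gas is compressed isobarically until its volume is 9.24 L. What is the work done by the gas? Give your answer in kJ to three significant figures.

W ≈ -4.95 kJ

Isobaric: W = P ΔV.
W = (253 kPa)(9.24 − 28.8 L) = (253)(-19.56) = -4949 J.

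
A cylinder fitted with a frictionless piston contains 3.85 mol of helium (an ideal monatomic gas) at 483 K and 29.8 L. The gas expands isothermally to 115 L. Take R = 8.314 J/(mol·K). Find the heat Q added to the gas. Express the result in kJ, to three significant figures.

Q ≈ 20.9 kJ

Isothermal ⇒ ΔU = 0, so Q = W = nRT ln(V₂/V₁).
Q = (3.85)(8.314)(483) ln(115/29.8) = 15460 × 1.35 = 20878 J.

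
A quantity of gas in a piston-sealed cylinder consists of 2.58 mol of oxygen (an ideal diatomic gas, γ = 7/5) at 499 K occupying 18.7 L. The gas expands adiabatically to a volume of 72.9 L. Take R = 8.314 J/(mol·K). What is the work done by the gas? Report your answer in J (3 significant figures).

W ≈ 11200 J

Adiabatic: TV^(γ−1) = const with γ = 7/5.
T₂ = T₁ (V₁/V₂)^(γ−1) = 499 × (18.7/72.9)^0.4 = 499 × 0.5803 = 289.6 K.
W_by = nCᵥ(T₁ − T₂) = (2.58)(20.79)(499 − 289.6) = 11231 J.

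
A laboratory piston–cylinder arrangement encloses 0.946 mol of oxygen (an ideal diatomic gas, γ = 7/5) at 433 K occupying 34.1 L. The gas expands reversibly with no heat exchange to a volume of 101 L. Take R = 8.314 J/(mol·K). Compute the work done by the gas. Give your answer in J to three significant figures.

Adiabatic: TV^(γ−1) = const with γ = 7/5.
T₂ = T₁ (V₁/V₂)^(γ−1) = 433 × (34.1/101)^0.4 = 433 × 0.6477 = 280.5 K.
W_by = nCᵥ(T₁ − T₂) = (0.946)(20.79)(433 − 280.5) = 2999 J.

W ≈ 3000 J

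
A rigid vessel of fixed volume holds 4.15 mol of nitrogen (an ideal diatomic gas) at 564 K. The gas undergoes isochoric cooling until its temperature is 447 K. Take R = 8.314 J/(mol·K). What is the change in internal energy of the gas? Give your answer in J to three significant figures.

Constant volume ⇒ W = 0, so Q = ΔU = nCᵥΔT with Cᵥ = 5R/2 = 20.79 J/(mol·K).
ΔU = (4.15)(20.79)(447 − 564) = -10092 J.

ΔU ≈ -10100 J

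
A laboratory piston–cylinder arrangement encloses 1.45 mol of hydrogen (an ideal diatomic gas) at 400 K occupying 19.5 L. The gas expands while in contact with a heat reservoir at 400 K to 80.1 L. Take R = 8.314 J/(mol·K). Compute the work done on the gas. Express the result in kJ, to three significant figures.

W ≈ -6.81 kJ

Isothermal: W = nRT ln(V₂/V₁).
W = (1.45)(8.314)(400) × ln(80.1/19.5)
  = 4822 × 1.413
W_by_gas = 6813 J; work on gas = −W_by = -6813 J.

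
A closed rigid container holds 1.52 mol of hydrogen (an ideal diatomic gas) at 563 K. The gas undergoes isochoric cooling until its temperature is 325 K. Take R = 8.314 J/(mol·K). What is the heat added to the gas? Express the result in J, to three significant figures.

Q ≈ -7520 J

Constant volume ⇒ W = 0, so Q = ΔU = nCᵥΔT with Cᵥ = 5R/2 = 20.79 J/(mol·K).
ΔU = (1.52)(20.79)(325 − 563) = -7519 J.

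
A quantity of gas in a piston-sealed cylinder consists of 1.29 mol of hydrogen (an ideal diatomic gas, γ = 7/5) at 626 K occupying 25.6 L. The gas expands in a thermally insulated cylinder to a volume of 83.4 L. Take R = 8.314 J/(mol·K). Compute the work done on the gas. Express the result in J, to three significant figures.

W ≈ -6320 J

Adiabatic: TV^(γ−1) = const with γ = 7/5.
T₂ = T₁ (V₁/V₂)^(γ−1) = 626 × (25.6/83.4)^0.4 = 626 × 0.6235 = 390.3 K.
W_by = nCᵥ(T₁ − T₂) = (1.29)(20.79)(626 − 390.3) = 6320 J.
Work on gas = −W_by = -6320 J.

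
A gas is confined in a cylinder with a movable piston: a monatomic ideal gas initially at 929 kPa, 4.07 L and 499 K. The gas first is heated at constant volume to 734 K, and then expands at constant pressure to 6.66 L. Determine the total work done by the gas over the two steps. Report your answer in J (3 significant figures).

W_total ≈ 3540 J

Step 1 (isochoric): W = 0 (constant volume).
After step 1: P = 1367 kPa (V unchanged).
Step 2 (isobaric): W = PΔV = (1367 kPa)(6.66 − 4.07 L) = 3539 J.
W_total = 0 + 3539 = 3539 J.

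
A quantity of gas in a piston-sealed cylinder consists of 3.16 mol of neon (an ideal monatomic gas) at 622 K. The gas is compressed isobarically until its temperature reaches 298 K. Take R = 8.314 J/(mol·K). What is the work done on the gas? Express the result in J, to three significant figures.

Isobaric: W = P ΔV = nR ΔT.
W = (3.16)(8.314)(298 − 622) = -8512 J.
Work on gas = −W_by = 8512 J.

W ≈ 8510 J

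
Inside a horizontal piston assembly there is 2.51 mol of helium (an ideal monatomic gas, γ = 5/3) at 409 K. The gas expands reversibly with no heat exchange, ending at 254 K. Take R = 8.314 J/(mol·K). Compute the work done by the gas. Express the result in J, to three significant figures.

Adiabatic ⇒ Q = 0, so W_by = −ΔU = nCᵥ(T₁ − T₂).
Cᵥ = 3R/2 = 12.47 J/(mol·K).
W = (2.51)(12.47)(409 − 254) = 4852 J.

W ≈ 4850 J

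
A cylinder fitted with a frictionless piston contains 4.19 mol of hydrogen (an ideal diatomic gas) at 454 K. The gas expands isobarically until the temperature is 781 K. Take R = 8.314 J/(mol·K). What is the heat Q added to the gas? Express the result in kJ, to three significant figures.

Isobaric: W = nRΔT = (4.19)(8.314)(327) = 11391 J.
ΔU = nCᵥΔT with Cᵥ = 5R/2: ΔU = (4.19)(20.79)(327) = 28478 J.
Q = ΔU + W = 28478 + 11391 = 39869 J.

Q ≈ 39.9 kJ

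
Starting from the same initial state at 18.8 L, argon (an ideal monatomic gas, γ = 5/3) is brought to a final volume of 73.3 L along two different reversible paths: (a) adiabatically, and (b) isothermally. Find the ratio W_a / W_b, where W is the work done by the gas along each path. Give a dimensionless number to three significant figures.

W_a / W_b ≈ 0.657

Path (a) adiabatic: W = P₁V₁(1 − (V₁/V₂)^(γ−1))/(γ−1) → W_a/(P₁V₁) = 0.8945.
Path (b) isothermal: W = P₁V₁ ln(V₂/V₁) → W_b/(P₁V₁) = 1.361.
W_a / W_b = 0.8945 / 1.361 = 0.6574.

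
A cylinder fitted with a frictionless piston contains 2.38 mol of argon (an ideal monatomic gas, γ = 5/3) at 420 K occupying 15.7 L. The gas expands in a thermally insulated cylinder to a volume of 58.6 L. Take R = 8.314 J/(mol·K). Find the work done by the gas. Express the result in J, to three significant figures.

Adiabatic: TV^(γ−1) = const with γ = 5/3.
T₂ = T₁ (V₁/V₂)^(γ−1) = 420 × (15.7/58.6)^0.667 = 420 × 0.4156 = 174.5 K.
W_by = nCᵥ(T₁ − T₂) = (2.38)(12.47)(420 − 174.5) = 7285 J.

W ≈ 7290 J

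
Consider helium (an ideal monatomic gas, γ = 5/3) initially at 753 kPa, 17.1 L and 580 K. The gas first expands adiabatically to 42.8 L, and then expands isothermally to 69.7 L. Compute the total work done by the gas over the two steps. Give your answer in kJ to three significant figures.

Step 1 (adiabatic): W = (P₁V₁ − P₂V₂)/(γ−1) = (12876 − 6985)/0.667 = 8837 J.
After step 1: P = 163.2 kPa, V = 42.8 L, T = 314.6 K.
Step 2 (isothermal): W = P₁V₁ ln(V₂/V₁) = (6985) ln(69.7/42.8) = 3406 J.
W_total = 8837 + 3406 = 12243 J.

W_total ≈ 12.2 kJ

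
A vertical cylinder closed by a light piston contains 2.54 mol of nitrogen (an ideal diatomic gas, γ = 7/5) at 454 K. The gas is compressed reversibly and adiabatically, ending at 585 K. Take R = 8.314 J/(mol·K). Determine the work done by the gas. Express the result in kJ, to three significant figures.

Adiabatic ⇒ Q = 0, so W_by = −ΔU = nCᵥ(T₁ − T₂).
Cᵥ = 5R/2 = 20.79 J/(mol·K).
W = (2.54)(20.79)(454 − 585) = -6916 J.

W ≈ -6.92 kJ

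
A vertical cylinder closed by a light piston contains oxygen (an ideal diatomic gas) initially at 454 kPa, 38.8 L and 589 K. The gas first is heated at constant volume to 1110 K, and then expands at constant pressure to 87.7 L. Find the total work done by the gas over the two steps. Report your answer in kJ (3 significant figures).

W_total ≈ 41.8 kJ

Step 1 (isochoric): W = 0 (constant volume).
After step 1: P = 855.6 kPa (V unchanged).
Step 2 (isobaric): W = PΔV = (855.6 kPa)(87.7 − 38.8 L) = 41838 J.
W_total = 0 + 41838 = 41838 J.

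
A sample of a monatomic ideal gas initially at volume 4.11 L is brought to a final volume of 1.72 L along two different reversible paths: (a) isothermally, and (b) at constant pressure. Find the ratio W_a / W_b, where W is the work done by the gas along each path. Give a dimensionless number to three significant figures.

W_a / W_b ≈ 1.50

Path (a) isothermal: W = P₁V₁ ln(V₂/V₁) → W_a/(P₁V₁) = -0.8711.
Path (b) isobaric: W = P₁(V₂ − V₁) → W_b/(P₁V₁) = -0.5815.
W_a / W_b = -0.8711 / -0.5815 = 1.498.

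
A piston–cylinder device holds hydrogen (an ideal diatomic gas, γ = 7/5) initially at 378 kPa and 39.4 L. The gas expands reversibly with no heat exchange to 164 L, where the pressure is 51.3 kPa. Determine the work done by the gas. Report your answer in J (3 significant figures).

Adiabatic: W = (P₁V₁ − P₂V₂)/(γ − 1) with γ = 7/5.
P₁V₁ = 14893 J, P₂V₂ = 8413 J.
W = (14893 − 8413) / 0.4 = 16200 J.

W ≈ 16200 J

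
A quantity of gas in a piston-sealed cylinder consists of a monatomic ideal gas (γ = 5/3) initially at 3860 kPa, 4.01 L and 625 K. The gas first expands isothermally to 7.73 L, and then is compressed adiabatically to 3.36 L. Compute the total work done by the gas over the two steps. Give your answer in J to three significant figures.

W_total ≈ -7090 J

Step 1 (isothermal): W = P₁V₁ ln(V₂/V₁) = (15479) ln(7.73/4.01) = 10159 J.
After step 1: P = 2002 kPa, V = 7.73 L, T = 625 K.
Step 2 (adiabatic): W = (P₁V₁ − P₂V₂)/(γ−1) = (15479 − 26975)/0.667 = -17244 J.
W_total = 10159 − 17244 = -7085 J.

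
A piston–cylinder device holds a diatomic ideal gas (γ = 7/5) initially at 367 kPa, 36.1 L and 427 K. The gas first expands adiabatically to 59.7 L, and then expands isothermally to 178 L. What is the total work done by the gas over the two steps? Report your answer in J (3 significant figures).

W_total ≈ 17900 J

Step 1 (adiabatic): W = (P₁V₁ − P₂V₂)/(γ−1) = (13249 − 10834)/0.4 = 6037 J.
After step 1: P = 181.5 kPa, V = 59.7 L, T = 349.2 K.
Step 2 (isothermal): W = P₁V₁ ln(V₂/V₁) = (10834) ln(178/59.7) = 11836 J.
W_total = 6037 + 11836 = 17872 J.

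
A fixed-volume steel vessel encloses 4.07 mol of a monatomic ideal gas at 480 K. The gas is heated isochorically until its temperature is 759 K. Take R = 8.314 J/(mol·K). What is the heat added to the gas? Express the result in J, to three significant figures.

Q ≈ 14200 J

Constant volume ⇒ W = 0, so Q = ΔU = nCᵥΔT with Cᵥ = 3R/2 = 12.47 J/(mol·K).
ΔU = (4.07)(12.47)(759 − 480) = 14161 J.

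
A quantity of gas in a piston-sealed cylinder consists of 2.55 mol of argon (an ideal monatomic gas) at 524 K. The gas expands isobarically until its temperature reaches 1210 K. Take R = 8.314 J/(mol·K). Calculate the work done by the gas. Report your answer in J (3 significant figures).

W ≈ 14500 J

Isobaric: W = P ΔV = nR ΔT.
W = (2.55)(8.314)(1210 − 524) = 14544 J.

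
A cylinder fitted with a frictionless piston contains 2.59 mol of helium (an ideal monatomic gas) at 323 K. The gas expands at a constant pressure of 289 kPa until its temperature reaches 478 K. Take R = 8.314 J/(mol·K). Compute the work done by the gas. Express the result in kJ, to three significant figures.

Isobaric: W = P ΔV = nR ΔT.
W = (2.59)(8.314)(478 − 323) = 3338 J.

W ≈ 3.34 kJ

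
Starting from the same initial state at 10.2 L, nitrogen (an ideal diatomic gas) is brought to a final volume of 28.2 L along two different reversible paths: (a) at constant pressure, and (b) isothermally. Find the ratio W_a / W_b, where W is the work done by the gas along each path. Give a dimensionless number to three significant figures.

Path (a) isobaric: W = P₁(V₂ − V₁) → W_a/(P₁V₁) = 1.765.
Path (b) isothermal: W = P₁V₁ ln(V₂/V₁) → W_b/(P₁V₁) = 1.017.
W_a / W_b = 1.765 / 1.017 = 1.735.

W_a / W_b ≈ 1.74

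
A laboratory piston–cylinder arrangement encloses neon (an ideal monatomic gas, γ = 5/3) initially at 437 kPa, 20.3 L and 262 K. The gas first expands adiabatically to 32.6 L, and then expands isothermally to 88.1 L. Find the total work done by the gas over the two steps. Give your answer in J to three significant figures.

Step 1 (adiabatic): W = (P₁V₁ − P₂V₂)/(γ−1) = (8871 − 6469)/0.667 = 3603 J.
After step 1: P = 198.4 kPa, V = 32.6 L, T = 191.1 K.
Step 2 (isothermal): W = P₁V₁ ln(V₂/V₁) = (6469) ln(88.1/32.6) = 6431 J.
W_total = 3603 + 6431 = 10034 J.

W_total ≈ 10000 J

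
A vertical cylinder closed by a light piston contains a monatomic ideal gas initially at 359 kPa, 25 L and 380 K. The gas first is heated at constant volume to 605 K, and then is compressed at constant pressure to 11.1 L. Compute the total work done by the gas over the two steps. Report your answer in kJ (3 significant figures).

Step 1 (isochoric): W = 0 (constant volume).
After step 1: P = 571.6 kPa (V unchanged).
Step 2 (isobaric): W = PΔV = (571.6 kPa)(11.1 − 25 L) = -7945 J.
W_total = 0 − 7945 = -7945 J.

W_total ≈ -7.94 kJ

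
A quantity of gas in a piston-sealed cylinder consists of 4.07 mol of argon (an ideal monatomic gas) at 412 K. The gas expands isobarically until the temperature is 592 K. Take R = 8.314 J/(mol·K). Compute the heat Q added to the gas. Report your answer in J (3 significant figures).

Q ≈ 15200 J

Isobaric: W = nRΔT = (4.07)(8.314)(180) = 6091 J.
ΔU = nCᵥΔT with Cᵥ = 3R/2: ΔU = (4.07)(12.47)(180) = 9136 J.
Q = ΔU + W = 9136 + 6091 = 15227 J.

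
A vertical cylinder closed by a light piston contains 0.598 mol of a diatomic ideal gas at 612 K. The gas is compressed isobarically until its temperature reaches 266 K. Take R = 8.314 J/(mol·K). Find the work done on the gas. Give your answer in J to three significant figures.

Isobaric: W = P ΔV = nR ΔT.
W = (0.598)(8.314)(266 − 612) = -1720 J.
Work on gas = −W_by = 1720 J.

W ≈ 1720 J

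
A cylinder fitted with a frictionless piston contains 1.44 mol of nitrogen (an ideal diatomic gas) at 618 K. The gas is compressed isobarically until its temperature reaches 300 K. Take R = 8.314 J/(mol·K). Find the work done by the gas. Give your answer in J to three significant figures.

W ≈ -3810 J

Isobaric: W = P ΔV = nR ΔT.
W = (1.44)(8.314)(300 − 618) = -3807 J.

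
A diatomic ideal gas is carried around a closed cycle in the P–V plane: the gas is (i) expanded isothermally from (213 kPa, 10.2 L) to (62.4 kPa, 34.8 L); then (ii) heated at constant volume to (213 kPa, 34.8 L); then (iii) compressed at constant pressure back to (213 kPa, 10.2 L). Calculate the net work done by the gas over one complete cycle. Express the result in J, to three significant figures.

W_net ≈ -2570 J

Leg (i): W = PᵢVᵢ ln(V_f/Vᵢ) = (2173) ln(34.8/10.2) = 2666 J.
Leg (ii): W = 0.
Leg (iii): W = PΔV = (213)(10.2 − 34.8) = -5240 J.
W_net = 2666 − 5240 = -2574 J.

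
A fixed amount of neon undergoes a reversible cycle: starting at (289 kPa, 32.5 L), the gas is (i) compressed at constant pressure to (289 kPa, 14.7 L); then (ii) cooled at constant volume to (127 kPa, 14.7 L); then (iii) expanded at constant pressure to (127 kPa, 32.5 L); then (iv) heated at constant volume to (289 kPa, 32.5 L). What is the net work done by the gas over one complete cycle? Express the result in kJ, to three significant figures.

Constant-volume legs do no work.
W(i) = (289)(14.7 − 32.5) = -5144 J; W(iii) = (127)(32.5 − 14.7) = 2261 J.
W_net = -5144 + 2261 = -2884 J (the counter-clockwise enclosed area).

W_net ≈ -2.88 kJ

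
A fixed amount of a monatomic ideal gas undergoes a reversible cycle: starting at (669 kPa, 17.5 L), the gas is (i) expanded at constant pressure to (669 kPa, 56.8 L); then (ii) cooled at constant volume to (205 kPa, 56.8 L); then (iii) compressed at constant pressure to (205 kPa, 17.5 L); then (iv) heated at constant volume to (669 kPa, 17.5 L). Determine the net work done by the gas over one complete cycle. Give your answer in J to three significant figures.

W_net ≈ 18200 J

Constant-volume legs do no work.
W(i) = (669)(56.8 − 17.5) = 26292 J; W(iii) = (205)(17.5 − 56.8) = -8056 J.
W_net = 26292 − 8056 = 18235 J (the clockwise enclosed area).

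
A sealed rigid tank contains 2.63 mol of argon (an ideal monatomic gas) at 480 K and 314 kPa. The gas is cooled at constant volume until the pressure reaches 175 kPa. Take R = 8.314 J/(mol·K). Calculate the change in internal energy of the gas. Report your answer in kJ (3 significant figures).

ΔU ≈ -6.97 kJ

Constant volume ⇒ W = 0, so Q = ΔU = nCᵥΔT with Cᵥ = 3R/2 = 12.47 J/(mol·K).
At constant V, T₂/T₁ = P₂/P₁ ⇒ ΔT = T₁(P₂/P₁ − 1) = 480·(175/314 − 1) = -212.5 K.
ΔU = (2.63)(12.47)(-212.5) = -6969 J.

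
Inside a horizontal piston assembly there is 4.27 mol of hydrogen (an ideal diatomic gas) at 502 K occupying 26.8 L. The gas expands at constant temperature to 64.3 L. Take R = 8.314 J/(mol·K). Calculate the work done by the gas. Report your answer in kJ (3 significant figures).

W ≈ 15.6 kJ

Isothermal: W = nRT ln(V₂/V₁).
W = (4.27)(8.314)(502) × ln(64.3/26.8)
  = 17821 × 0.8752
W_by_gas = 15597 J.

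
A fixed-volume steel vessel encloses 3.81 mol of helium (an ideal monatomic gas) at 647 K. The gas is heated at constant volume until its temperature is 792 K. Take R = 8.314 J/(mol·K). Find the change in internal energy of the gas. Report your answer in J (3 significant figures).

ΔU ≈ 6890 J

Constant volume ⇒ W = 0, so Q = ΔU = nCᵥΔT with Cᵥ = 3R/2 = 12.47 J/(mol·K).
ΔU = (3.81)(12.47)(792 − 647) = 6890 J.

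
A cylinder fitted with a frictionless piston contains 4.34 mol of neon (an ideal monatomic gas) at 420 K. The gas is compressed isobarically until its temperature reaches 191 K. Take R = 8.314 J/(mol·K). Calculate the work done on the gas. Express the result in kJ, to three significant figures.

Isobaric: W = P ΔV = nR ΔT.
W = (4.34)(8.314)(191 − 420) = -8263 J.
Work on gas = −W_by = 8263 J.

W ≈ 8.26 kJ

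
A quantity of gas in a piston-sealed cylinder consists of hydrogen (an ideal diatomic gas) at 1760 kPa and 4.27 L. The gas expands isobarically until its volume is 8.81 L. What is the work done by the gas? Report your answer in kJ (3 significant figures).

Isobaric: W = P ΔV.
W = (1760 kPa)(8.81 − 4.27 L) = (1760)(4.54) = 7990 J.

W ≈ 7.99 kJ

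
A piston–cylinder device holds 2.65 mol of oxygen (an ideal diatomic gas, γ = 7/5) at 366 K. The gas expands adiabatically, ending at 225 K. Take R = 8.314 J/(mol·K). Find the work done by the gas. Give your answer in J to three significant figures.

W ≈ 7770 J

Adiabatic ⇒ Q = 0, so W_by = −ΔU = nCᵥ(T₁ − T₂).
Cᵥ = 5R/2 = 20.79 J/(mol·K).
W = (2.65)(20.79)(366 − 225) = 7766 J.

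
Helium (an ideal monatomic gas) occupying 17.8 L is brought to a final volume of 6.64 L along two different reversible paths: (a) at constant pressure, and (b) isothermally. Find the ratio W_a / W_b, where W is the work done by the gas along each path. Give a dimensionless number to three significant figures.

W_a / W_b ≈ 0.636

Path (a) isobaric: W = P₁(V₂ − V₁) → W_a/(P₁V₁) = -0.627.
Path (b) isothermal: W = P₁V₁ ln(V₂/V₁) → W_b/(P₁V₁) = -0.9861.
W_a / W_b = -0.627 / -0.9861 = 0.6358.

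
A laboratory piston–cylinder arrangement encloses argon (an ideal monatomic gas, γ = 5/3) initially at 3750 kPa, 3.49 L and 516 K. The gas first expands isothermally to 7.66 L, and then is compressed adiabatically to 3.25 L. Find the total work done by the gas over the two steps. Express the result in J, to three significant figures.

Step 1 (isothermal): W = P₁V₁ ln(V₂/V₁) = (13088) ln(7.66/3.49) = 10288 J.
After step 1: P = 1709 kPa, V = 7.66 L, T = 516 K.
Step 2 (adiabatic): W = (P₁V₁ − P₂V₂)/(γ−1) = (13088 − 23179)/0.667 = -15137 J.
W_total = 10288 − 15137 = -4848 J.

W_total ≈ -4850 J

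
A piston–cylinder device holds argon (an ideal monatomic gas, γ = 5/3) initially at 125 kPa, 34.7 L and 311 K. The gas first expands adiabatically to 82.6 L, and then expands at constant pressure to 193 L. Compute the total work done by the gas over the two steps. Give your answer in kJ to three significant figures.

W_total ≈ 6.11 kJ

Step 1 (adiabatic): W = (P₁V₁ − P₂V₂)/(γ−1) = (4338 − 2433)/0.667 = 2857 J.
After step 1: P = 29.46 kPa, V = 82.6 L, T = 174.4 K.
Step 2 (isobaric): W = PΔV = (29.46 kPa)(193 − 82.6 L) = 3252 J.
W_total = 2857 + 3252 = 6109 J.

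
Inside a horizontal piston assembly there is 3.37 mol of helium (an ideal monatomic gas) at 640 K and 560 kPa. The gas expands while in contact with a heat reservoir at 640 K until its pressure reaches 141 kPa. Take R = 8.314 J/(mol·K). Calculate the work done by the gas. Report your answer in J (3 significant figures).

Isothermal process: W = nRT ln(V₂/V₁) = nRT ln(P₁/P₂).
W = (3.37)(8.314)(640) × ln(560/141)
  = 17932 × ln(3.972) = 17932 × 1.379
W_by_gas = 24731 J.

W ≈ 24700 J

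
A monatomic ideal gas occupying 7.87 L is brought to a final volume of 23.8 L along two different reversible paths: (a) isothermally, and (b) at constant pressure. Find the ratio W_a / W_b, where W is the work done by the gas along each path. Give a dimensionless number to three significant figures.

W_a / W_b ≈ 0.547

Path (a) isothermal: W = P₁V₁ ln(V₂/V₁) → W_a/(P₁V₁) = 1.107.
Path (b) isobaric: W = P₁(V₂ − V₁) → W_b/(P₁V₁) = 2.024.
W_a / W_b = 1.107 / 2.024 = 0.5467.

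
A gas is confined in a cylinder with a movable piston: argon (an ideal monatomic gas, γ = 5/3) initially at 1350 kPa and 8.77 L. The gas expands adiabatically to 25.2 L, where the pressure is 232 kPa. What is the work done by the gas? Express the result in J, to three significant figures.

W ≈ 8990 J

Adiabatic: W = (P₁V₁ − P₂V₂)/(γ − 1) with γ = 5/3.
P₁V₁ = 11840 J, P₂V₂ = 5846 J.
W = (11840 − 5846) / 0.6667 = 8990 J.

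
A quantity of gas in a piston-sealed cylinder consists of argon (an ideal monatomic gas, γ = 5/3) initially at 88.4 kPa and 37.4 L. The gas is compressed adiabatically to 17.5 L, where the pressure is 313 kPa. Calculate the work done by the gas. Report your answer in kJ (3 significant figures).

W ≈ -3.26 kJ

Adiabatic: W = (P₁V₁ − P₂V₂)/(γ − 1) with γ = 5/3.
P₁V₁ = 3306 J, P₂V₂ = 5478 J.
W = (3306 − 5478) / 0.6667 = -3257 J.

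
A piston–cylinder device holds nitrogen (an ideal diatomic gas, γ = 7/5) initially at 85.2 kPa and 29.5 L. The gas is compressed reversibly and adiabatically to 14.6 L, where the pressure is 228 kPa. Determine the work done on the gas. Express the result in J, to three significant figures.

W ≈ 2040 J

Adiabatic: W = (P₁V₁ − P₂V₂)/(γ − 1) with γ = 7/5.
P₁V₁ = 2513 J, P₂V₂ = 3329 J.
W = (2513 − 3329) / 0.4 = -2038 J.
Work on gas = −W_by = 2038 J.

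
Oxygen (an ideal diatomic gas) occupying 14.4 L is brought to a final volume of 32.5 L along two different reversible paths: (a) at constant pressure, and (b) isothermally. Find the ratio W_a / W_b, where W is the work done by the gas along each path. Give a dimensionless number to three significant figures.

Path (a) isobaric: W = P₁(V₂ − V₁) → W_a/(P₁V₁) = 1.257.
Path (b) isothermal: W = P₁V₁ ln(V₂/V₁) → W_b/(P₁V₁) = 0.814.
W_a / W_b = 1.257 / 0.814 = 1.544.

W_a / W_b ≈ 1.54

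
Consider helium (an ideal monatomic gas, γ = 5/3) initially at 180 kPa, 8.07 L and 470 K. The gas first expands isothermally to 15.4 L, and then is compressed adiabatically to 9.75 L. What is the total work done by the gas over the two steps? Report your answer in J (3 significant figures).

W_total ≈ 162 J

Step 1 (isothermal): W = P₁V₁ ln(V₂/V₁) = (1453) ln(15.4/8.07) = 938.7 J.
After step 1: P = 94.32 kPa, V = 15.4 L, T = 470 K.
Step 2 (adiabatic): W = (P₁V₁ − P₂V₂)/(γ−1) = (1453 − 1970)/0.667 = -776.3 J.
W_total = 938.7 − 776.3 = 162.4 J.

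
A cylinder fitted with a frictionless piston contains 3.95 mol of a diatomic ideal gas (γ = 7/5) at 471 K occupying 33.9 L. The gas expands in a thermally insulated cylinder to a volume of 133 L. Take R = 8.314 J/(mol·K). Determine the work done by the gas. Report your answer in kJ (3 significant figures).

Adiabatic: TV^(γ−1) = const with γ = 7/5.
T₂ = T₁ (V₁/V₂)^(γ−1) = 471 × (33.9/133)^0.4 = 471 × 0.5788 = 272.6 K.
W_by = nCᵥ(T₁ − T₂) = (3.95)(20.79)(471 − 272.6) = 16287 J.

W ≈ 16.3 kJ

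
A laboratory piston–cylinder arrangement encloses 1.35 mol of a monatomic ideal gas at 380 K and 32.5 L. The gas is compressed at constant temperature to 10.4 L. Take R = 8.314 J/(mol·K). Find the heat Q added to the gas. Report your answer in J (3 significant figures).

Q ≈ -4860 J

Isothermal ⇒ ΔU = 0, so Q = W = nRT ln(V₂/V₁).
Q = (1.35)(8.314)(380) ln(10.4/32.5) = 4265 × -1.139 = -4860 J.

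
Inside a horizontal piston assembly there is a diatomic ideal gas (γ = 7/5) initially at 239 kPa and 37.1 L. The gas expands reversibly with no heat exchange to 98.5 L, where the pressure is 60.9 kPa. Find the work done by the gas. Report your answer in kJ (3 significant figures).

W ≈ 7.17 kJ

Adiabatic: W = (P₁V₁ − P₂V₂)/(γ − 1) with γ = 7/5.
P₁V₁ = 8867 J, P₂V₂ = 5999 J.
W = (8867 − 5999) / 0.4 = 7171 J.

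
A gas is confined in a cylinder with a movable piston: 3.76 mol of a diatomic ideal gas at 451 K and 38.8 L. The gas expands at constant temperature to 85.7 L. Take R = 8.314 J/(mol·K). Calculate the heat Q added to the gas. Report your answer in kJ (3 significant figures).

Isothermal ⇒ ΔU = 0, so Q = W = nRT ln(V₂/V₁).
Q = (3.76)(8.314)(451) ln(85.7/38.8) = 14099 × 0.7924 = 11172 J.

Q ≈ 11.2 kJ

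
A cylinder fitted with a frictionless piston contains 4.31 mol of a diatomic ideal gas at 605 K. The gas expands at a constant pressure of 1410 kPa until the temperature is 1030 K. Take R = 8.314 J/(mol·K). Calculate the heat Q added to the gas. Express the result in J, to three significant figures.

Isobaric: W = nRΔT = (4.31)(8.314)(425) = 15229 J.
ΔU = nCᵥΔT with Cᵥ = 5R/2: ΔU = (4.31)(20.79)(425) = 38073 J.
Q = ΔU + W = 38073 + 15229 = 53302 J.

Q ≈ 53300 J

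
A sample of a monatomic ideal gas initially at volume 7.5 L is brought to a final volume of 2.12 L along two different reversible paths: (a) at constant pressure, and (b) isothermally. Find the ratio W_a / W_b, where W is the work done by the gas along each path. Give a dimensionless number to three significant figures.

W_a / W_b ≈ 0.568

Path (a) isobaric: W = P₁(V₂ − V₁) → W_a/(P₁V₁) = -0.7173.
Path (b) isothermal: W = P₁V₁ ln(V₂/V₁) → W_b/(P₁V₁) = -1.263.
W_a / W_b = -0.7173 / -1.263 = 0.5677.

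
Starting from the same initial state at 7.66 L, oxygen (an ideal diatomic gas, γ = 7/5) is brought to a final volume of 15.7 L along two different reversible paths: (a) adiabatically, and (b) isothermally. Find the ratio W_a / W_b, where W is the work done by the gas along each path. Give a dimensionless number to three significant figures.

Path (a) adiabatic: W = P₁V₁(1 − (V₁/V₂)^(γ−1))/(γ−1) → W_a/(P₁V₁) = 0.6238.
Path (b) isothermal: W = P₁V₁ ln(V₂/V₁) → W_b/(P₁V₁) = 0.7176.
W_a / W_b = 0.6238 / 0.7176 = 0.8693.

W_a / W_b ≈ 0.869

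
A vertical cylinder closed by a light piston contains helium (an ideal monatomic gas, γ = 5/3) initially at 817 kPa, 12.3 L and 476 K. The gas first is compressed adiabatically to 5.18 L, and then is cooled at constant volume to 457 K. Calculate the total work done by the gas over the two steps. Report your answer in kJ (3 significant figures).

Step 1 (adiabatic): W = (P₁V₁ − P₂V₂)/(γ−1) = (10049 − 17886)/0.667 = -11755 J.
Step 2 (isochoric): W = 0 (constant volume).
W_total = -11755 + 0 = -11755 J.

W_total ≈ -11.8 kJ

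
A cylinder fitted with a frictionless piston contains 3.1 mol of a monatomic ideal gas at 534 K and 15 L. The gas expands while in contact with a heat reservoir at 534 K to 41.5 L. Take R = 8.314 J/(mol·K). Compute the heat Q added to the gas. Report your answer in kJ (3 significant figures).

Q ≈ 14.0 kJ

Isothermal ⇒ ΔU = 0, so Q = W = nRT ln(V₂/V₁).
Q = (3.1)(8.314)(534) ln(41.5/15) = 13763 × 1.018 = 14006 J.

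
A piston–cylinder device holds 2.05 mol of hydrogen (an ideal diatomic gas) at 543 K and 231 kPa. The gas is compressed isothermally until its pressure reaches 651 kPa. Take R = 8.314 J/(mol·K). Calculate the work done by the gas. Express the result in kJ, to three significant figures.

W ≈ -9.59 kJ

Isothermal process: W = nRT ln(V₂/V₁) = nRT ln(P₁/P₂).
W = (2.05)(8.314)(543) × ln(231/651)
  = 9255 × ln(0.3548) = 9255 × -1.036
W_by_gas = -9589 J.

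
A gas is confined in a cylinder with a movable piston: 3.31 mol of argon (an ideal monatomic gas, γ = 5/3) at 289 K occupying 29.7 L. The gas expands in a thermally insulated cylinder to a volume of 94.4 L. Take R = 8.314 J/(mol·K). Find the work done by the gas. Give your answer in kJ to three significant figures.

W ≈ 6.41 kJ

Adiabatic: TV^(γ−1) = const with γ = 5/3.
T₂ = T₁ (V₁/V₂)^(γ−1) = 289 × (29.7/94.4)^0.667 = 289 × 0.4626 = 133.7 K.
W_by = nCᵥ(T₁ − T₂) = (3.31)(12.47)(289 − 133.7) = 6411 J.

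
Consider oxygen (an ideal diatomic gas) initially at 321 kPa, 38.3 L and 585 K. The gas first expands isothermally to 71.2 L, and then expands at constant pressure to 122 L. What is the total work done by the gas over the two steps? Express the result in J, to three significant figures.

W_total ≈ 16400 J

Step 1 (isothermal): W = P₁V₁ ln(V₂/V₁) = (12294) ln(71.2/38.3) = 7623 J.
After step 1: P = 172.7 kPa, V = 71.2 L, T = 585 K.
Step 2 (isobaric): W = PΔV = (172.7 kPa)(122 − 71.2 L) = 8772 J.
W_total = 7623 + 8772 = 16395 J.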